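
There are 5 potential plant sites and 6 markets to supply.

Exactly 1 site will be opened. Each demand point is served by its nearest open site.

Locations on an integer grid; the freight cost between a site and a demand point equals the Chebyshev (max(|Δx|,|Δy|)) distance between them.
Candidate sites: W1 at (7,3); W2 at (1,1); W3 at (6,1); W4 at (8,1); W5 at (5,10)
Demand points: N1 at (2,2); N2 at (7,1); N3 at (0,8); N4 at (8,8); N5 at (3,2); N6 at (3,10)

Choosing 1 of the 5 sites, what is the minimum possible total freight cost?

30

Open {W1}.
  N1→W1 5, N2→W1 2, N3→W1 7, N4→W1 5, N5→W1 4, N6→W1 7  ⇒ total 30.
Compare {W3}: total 31.
Compare {W2}: total 32.
No size-1 selection does better; minimum is 30.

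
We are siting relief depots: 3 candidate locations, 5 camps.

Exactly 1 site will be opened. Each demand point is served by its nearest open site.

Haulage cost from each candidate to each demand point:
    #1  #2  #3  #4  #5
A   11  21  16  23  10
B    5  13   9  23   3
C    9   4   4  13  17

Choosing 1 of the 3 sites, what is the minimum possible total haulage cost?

47

Open {C}.
  #1→C 9, #2→C 4, #3→C 4, #4→C 13, #5→C 17  ⇒ total 47.
Compare {B}: total 53.
Compare {A}: total 81.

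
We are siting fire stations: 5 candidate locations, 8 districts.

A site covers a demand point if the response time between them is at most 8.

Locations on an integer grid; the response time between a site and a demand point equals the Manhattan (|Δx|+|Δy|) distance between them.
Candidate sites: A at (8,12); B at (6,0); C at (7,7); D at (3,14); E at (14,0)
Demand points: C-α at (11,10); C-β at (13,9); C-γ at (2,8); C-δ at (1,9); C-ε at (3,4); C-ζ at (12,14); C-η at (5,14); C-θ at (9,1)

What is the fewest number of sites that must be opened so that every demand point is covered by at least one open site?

Coverage sets (demand points within 8 of each site):
  A: {C-α, C-β, C-ζ, C-η}
  B: {C-ε, C-θ}
  C: {C-α, C-β, C-γ, C-δ, C-ε, C-θ}
  D: {C-γ, C-δ, C-η}
  E: {C-θ}
No single site covers all 8 demand points.
But {A, C} covers everything, so the minimum is 2.

2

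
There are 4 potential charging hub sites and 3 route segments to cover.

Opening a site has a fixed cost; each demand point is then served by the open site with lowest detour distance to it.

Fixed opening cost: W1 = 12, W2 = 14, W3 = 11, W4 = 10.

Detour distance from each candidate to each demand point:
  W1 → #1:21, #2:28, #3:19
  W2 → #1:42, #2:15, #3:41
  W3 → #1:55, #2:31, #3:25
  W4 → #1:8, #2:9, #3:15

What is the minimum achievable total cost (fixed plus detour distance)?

Open {W4}: assign each demand point to its cheapest open site.
  #1→W4 8, #2→W4 9, #3→W4 15
  detour distance 32, fixed 10 → total 42.
Compare {W3, W4}: detour distance 32 + fixed 21 = 53.
Compare {W1, W4}: detour distance 32 + fixed 22 = 54.
Compare {W2, W4}: detour distance 32 + fixed 24 = 56.
All other subsets cost ≥ 53. Minimum total cost: 42.

42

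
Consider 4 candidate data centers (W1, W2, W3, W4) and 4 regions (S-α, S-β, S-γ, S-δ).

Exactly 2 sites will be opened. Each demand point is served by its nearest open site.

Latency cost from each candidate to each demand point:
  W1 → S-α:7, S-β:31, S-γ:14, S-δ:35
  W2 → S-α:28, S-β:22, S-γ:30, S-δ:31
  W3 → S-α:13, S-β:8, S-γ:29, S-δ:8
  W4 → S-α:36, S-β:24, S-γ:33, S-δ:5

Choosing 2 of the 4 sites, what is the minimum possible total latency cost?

Open {W1, W3}.
  S-α→W1 7, S-β→W3 8, S-γ→W1 14, S-δ→W3 8  ⇒ total 37.
Compare {W1, W4}: total 50.
Compare {W3, W4}: total 55.
No size-2 selection does better; minimum is 37.

37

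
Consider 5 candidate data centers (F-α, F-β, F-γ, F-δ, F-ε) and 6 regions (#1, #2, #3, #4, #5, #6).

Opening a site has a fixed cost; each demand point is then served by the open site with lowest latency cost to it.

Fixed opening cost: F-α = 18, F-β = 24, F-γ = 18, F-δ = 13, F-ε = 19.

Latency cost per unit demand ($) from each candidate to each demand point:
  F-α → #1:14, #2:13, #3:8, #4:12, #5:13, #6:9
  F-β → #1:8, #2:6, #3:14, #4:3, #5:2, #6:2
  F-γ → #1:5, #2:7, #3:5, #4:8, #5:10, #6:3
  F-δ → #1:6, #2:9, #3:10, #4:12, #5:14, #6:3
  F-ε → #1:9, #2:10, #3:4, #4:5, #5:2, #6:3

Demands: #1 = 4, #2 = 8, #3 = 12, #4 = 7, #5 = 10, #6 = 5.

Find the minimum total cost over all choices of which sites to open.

221

Open {F-β, F-γ}: assign each demand point to its cheapest open site.
  #1→F-γ 4×5=20, #2→F-β 8×6=48, #3→F-γ 12×5=60, #4→F-β 7×3=21, #5→F-β 10×2=20, #6→F-β 5×2=10
  latency cost 179, fixed 42 → total 221.
Compare {F-β, F-ε}: latency cost 179 + fixed 43 = 222.
Compare {F-β, F-δ, F-ε}: latency cost 171 + fixed 56 = 227.
Compare {F-β, F-γ, F-ε}: latency cost 167 + fixed 61 = 228.
All other subsets cost ≥ 222. Minimum total cost: 221.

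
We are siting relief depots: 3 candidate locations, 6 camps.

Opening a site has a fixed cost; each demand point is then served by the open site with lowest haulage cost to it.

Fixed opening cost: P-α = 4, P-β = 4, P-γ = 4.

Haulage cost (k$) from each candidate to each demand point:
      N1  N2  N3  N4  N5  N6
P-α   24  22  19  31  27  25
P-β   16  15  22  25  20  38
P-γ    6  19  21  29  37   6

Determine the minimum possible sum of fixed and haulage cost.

101

Open {P-β, P-γ}: assign each demand point to its cheapest open site.
  N1→P-γ 6, N2→P-β 15, N3→P-γ 21, N4→P-β 25, N5→P-β 20, N6→P-γ 6
  haulage cost 93, fixed 8 → total 101.
Compare {P-α, P-β, P-γ}: haulage cost 91 + fixed 12 = 103.
Compare {P-α, P-γ}: haulage cost 106 + fixed 8 = 114.
Compare {P-γ}: haulage cost 118 + fixed 4 = 122.
All other subsets cost ≥ 103. Minimum total cost: 101.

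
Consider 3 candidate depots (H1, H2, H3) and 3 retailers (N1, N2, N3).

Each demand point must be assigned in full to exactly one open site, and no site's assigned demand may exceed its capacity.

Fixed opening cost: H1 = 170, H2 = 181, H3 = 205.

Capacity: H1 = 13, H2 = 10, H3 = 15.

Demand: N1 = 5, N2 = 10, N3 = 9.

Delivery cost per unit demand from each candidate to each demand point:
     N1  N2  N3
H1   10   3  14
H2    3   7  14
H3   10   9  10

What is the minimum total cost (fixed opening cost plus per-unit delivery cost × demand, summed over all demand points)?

Open {H1, H3}; cheapest assignment that respects the capacities:
  H1 (cap 13, load 10): N2 — cost 10×3 = 30
  H3 (cap 15, load 14): N1, N3 — cost 5×10 + 9×10 = 140
  Shipping 170, fixed 375 → total 545.
  Any other capacity-feasible assignment to {H1, H3} ships for at least 170.
Compare {H2, H3}: its best feasible assignment gives total 596.
Compare {H1, H2, H3}: its best feasible assignment gives total 691.
Every other set of open sites that can feasibly serve all demand totals ≥ 596 even under its best assignment. Minimum: 545.

545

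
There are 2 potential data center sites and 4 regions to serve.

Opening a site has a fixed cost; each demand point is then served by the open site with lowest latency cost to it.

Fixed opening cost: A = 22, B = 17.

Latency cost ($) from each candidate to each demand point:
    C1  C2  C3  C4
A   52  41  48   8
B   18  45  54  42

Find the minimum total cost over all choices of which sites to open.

154

Open {A, B}: assign each demand point to its cheapest open site.
  C1→B 18, C2→A 41, C3→A 48, C4→A 8
  latency cost 115, fixed 39 → total 154.
Compare {A}: latency cost 149 + fixed 22 = 171.
Compare {B}: latency cost 159 + fixed 17 = 176.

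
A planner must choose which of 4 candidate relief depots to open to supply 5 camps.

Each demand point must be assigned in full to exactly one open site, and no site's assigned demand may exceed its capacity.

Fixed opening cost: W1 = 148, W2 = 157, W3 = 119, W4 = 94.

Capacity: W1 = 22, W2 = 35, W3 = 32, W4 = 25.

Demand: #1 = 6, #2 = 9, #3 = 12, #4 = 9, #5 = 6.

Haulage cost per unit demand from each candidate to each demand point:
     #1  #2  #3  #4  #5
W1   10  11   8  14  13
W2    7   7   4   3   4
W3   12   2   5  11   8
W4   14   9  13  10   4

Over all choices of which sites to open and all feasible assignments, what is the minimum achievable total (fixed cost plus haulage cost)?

Open {W2, W3}; cheapest assignment that respects the capacities:
  W2 (cap 35, load 33): #1, #3, #4, #5 — cost 6×7 + 12×4 + 9×3 + 6×4 = 141
  W3 (cap 32, load 9): #2 — cost 9×2 = 18
  Shipping 159, fixed 276 → total 435.
  Any other capacity-feasible assignment to {W2, W3} ships for at least 159.
Compare {W2, W4}: its best feasible assignment gives total 473.
Compare {W3, W4}: its best feasible assignment gives total 477.
Every other set of open sites that can feasibly serve all demand totals ≥ 473 even under its best assignment. Minimum: 435.

435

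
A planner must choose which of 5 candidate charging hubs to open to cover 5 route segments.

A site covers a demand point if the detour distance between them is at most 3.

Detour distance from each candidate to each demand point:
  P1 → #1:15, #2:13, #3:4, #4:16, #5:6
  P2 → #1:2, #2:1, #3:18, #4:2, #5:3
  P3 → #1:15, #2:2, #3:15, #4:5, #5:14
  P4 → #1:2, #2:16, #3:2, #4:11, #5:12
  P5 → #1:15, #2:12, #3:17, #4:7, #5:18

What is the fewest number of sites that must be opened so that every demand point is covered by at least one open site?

2

Coverage sets (demand points within 3 of each site):
  P1: {}
  P2: {#1, #2, #4, #5}
  P3: {#2}
  P4: {#1, #3}
  P5: {}
No single site covers all 5 demand points.
But {P2, P4} covers everything, so the minimum is 2.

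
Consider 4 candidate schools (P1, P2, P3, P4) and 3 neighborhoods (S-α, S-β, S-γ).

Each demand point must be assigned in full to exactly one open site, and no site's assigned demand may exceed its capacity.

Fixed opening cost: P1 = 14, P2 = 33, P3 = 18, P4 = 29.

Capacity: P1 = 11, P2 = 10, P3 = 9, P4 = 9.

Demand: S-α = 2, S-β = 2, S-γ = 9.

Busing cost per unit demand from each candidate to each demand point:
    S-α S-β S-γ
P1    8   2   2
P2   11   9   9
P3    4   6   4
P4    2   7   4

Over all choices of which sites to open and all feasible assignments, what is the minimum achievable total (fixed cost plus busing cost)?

62

Open {P1, P3}; cheapest assignment that respects the capacities:
  P1 (cap 11, load 11): S-β, S-γ — cost 2×2 + 9×2 = 22
  P3 (cap 9, load 2): S-α — cost 2×4 = 8
  Shipping 30, fixed 32 → total 62.
  Any other capacity-feasible assignment to {P1, P3} ships for at least 30.
Compare {P1, P4}: its best feasible assignment gives total 69.
Compare {P1, P3, P4}: its best feasible assignment gives total 87.
Every other set of open sites that can feasibly serve all demand totals ≥ 69 even under its best assignment. Minimum: 62.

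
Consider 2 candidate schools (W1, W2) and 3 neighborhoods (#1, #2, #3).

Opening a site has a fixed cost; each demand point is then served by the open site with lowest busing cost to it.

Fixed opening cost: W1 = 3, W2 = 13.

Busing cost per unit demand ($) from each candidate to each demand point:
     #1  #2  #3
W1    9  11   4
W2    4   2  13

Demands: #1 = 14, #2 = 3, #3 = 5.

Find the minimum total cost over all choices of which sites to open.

Open {W1, W2}: assign each demand point to its cheapest open site.
  #1→W2 14×4=56, #2→W2 3×2=6, #3→W1 5×4=20
  busing cost 82, fixed 16 → total 98.
Compare {W2}: busing cost 127 + fixed 13 = 140.
Compare {W1}: busing cost 179 + fixed 3 = 182.

98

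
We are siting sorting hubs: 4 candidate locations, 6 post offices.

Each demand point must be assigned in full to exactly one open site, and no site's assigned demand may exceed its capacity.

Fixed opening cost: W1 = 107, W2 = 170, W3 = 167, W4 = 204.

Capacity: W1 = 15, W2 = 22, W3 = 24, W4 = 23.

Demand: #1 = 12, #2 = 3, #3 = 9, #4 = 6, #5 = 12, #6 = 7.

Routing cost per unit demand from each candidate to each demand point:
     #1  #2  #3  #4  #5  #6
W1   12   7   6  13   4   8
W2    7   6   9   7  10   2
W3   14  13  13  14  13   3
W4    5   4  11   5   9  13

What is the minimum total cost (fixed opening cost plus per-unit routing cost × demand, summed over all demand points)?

726

Open {W1, W2, W4}; cheapest assignment that respects the capacities:
  W1 (cap 15, load 12): #5 — cost 12×4 = 48
  W2 (cap 22, load 16): #3, #6 — cost 9×9 + 7×2 = 95
  W4 (cap 23, load 21): #1, #2, #4 — cost 12×5 + 3×4 + 6×5 = 102
  Shipping 245, fixed 481 → total 726.
  Any other capacity-feasible assignment to {W1, W2, W4} ships for at least 245.
Compare {W1, W3, W4}: its best feasible assignment gives total 766.
Compare {W1, W2, W3}: its best feasible assignment gives total 774.
Every other set of open sites that can feasibly serve all demand totals ≥ 766 even under its best assignment. Minimum: 726.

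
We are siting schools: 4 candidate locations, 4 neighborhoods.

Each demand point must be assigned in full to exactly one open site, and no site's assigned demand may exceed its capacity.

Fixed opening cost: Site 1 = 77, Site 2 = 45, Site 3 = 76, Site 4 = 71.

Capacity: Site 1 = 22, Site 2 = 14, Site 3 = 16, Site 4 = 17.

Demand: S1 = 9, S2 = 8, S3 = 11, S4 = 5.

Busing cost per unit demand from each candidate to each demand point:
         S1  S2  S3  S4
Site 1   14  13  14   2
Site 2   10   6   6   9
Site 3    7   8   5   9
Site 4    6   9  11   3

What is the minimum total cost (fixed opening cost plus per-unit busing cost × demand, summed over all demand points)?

364

Open {Site 2, Site 3, Site 4}; cheapest assignment that respects the capacities:
  Site 2 (cap 14, load 8): S2 — cost 8×6 = 48
  Site 3 (cap 16, load 11): S3 — cost 11×5 = 55
  Site 4 (cap 17, load 14): S1, S4 — cost 9×6 + 5×3 = 69
  Shipping 172, fixed 192 → total 364.
  Any other capacity-feasible assignment to {Site 2, Site 3, Site 4} ships for at least 172.
Compare {Site 3, Site 4}: its best feasible assignment gives total 373.
Compare {Site 1, Site 2, Site 4}: its best feasible assignment gives total 395.
Every other set of open sites that can feasibly serve all demand totals ≥ 373 even under its best assignment. Minimum: 364.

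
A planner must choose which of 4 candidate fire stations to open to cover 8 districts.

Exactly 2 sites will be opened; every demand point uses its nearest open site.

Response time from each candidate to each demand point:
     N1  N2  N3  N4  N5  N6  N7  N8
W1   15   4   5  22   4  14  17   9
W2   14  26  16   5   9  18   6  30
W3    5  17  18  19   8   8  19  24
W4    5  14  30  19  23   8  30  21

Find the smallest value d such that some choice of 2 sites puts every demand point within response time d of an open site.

14

Open {W1, W2}.
  Farthest demand point is N1 at response time 14 (to W2); all others are ≤ 14.
With {W1, W3} the worst case is 19.
With {W1, W4} the worst case is 19.
No size-2 selection achieves below 14.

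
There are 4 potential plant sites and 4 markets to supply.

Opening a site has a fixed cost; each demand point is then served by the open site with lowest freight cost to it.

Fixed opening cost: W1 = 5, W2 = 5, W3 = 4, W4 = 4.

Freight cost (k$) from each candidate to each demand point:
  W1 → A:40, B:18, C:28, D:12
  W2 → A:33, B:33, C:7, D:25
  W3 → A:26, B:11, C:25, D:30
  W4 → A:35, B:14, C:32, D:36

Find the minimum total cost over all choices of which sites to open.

Open {W1, W2, W3}: assign each demand point to its cheapest open site.
  A→W3 26, B→W3 11, C→W2 7, D→W1 12
  freight cost 56, fixed 14 → total 70.
Compare {W1, W2, W3, W4}: freight cost 56 + fixed 18 = 74.
Compare {W2, W3}: freight cost 69 + fixed 9 = 78.
Compare {W1, W2}: freight cost 70 + fixed 10 = 80.
All other subsets cost ≥ 74. Minimum total cost: 70.

70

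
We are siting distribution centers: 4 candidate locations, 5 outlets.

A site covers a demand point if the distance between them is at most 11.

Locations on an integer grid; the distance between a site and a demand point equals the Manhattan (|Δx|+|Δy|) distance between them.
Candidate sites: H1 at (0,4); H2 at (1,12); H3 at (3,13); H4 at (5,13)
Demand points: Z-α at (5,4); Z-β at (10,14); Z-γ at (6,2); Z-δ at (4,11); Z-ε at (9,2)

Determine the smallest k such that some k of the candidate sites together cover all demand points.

2

Coverage sets (demand points within 11 of each site):
  H1: {Z-α, Z-γ, Z-δ, Z-ε}
  H2: {Z-β, Z-δ}
  H3: {Z-α, Z-β, Z-δ}
  H4: {Z-α, Z-β, Z-δ}
No single site covers all 5 demand points.
But {H1, H2} covers everything, so the minimum is 2.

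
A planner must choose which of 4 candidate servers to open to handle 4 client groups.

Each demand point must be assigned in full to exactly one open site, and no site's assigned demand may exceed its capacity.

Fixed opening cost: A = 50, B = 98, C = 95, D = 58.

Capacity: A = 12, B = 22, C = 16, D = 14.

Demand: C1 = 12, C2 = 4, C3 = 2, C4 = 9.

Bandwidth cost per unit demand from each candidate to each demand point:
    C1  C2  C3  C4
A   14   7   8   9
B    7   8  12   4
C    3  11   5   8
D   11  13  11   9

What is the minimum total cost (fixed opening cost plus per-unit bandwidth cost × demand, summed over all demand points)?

Open {B, C}; cheapest assignment that respects the capacities:
  B (cap 22, load 13): C2, C4 — cost 4×8 + 9×4 = 68
  C (cap 16, load 14): C1, C3 — cost 12×3 + 2×5 = 46
  Shipping 114, fixed 193 → total 307.
  Any other capacity-feasible assignment to {B, C} ships for at least 114.
Compare {A, B}: its best feasible assignment gives total 312.
Compare {A, C}: its best feasible assignment gives total 322.
Every other set of open sites that can feasibly serve all demand totals ≥ 312 even under its best assignment. Minimum: 307.

307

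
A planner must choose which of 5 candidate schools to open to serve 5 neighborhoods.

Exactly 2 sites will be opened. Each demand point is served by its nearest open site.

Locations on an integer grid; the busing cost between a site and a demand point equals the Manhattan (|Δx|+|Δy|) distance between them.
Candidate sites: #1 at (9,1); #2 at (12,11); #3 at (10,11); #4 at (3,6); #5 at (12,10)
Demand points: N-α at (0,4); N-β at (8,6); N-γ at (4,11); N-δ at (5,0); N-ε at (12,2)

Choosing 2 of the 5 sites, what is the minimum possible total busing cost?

25

Open {#1, #4}.
  N-α→#4 5, N-β→#4 5, N-γ→#4 6, N-δ→#1 5, N-ε→#1 4  ⇒ total 25.
Compare {#4, #5}: total 32.
Compare {#1, #3}: total 33.
No size-2 selection does better; minimum is 25.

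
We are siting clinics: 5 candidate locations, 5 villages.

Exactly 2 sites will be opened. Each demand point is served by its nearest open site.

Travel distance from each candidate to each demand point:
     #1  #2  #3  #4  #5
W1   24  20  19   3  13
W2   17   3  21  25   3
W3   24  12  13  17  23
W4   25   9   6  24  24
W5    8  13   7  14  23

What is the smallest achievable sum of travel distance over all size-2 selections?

Open {W2, W5}.
  #1→W5 8, #2→W2 3, #3→W5 7, #4→W5 14, #5→W2 3  ⇒ total 35.
Compare {W1, W5}: total 44.
Compare {W1, W2}: total 45.
No size-2 selection does better; minimum is 35.

35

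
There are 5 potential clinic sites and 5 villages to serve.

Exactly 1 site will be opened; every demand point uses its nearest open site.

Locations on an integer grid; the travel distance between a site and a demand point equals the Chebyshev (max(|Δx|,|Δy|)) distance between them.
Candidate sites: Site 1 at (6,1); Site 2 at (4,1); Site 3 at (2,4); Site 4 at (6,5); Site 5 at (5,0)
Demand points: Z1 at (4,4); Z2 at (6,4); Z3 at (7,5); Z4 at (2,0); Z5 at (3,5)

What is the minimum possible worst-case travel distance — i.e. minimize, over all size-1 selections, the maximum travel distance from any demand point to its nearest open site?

4

Open {Site 1}.
  Farthest demand point is Z3 at travel distance 4 (to Site 1); all others are ≤ 4.
With {Site 2} the worst case is 4.
With {Site 3} the worst case is 5.
No size-1 selection achieves below 4.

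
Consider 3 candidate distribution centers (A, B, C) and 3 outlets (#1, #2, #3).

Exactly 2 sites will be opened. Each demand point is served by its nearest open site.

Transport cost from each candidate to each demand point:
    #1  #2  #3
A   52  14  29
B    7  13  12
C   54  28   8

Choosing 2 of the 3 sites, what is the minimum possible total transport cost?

28

Open {B, C}.
  #1→B 7, #2→B 13, #3→C 8  ⇒ total 28.
Compare {A, B}: total 32.
Compare {A, C}: total 74.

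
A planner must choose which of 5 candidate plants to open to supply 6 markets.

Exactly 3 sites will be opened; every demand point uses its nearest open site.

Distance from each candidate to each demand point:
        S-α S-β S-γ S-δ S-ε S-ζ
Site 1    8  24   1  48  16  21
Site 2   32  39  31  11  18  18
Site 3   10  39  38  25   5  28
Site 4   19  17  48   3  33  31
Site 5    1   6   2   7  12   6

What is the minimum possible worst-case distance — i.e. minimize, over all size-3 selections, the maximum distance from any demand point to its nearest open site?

Open {Site 3, Site 4, Site 5}.
  Farthest demand point is S-β at distance 6 (to Site 5); all others are ≤ 6.
With {Site 1, Site 3, Site 5} the worst case is 7.
With {Site 2, Site 3, Site 5} the worst case is 7.
No size-3 selection achieves below 6.

6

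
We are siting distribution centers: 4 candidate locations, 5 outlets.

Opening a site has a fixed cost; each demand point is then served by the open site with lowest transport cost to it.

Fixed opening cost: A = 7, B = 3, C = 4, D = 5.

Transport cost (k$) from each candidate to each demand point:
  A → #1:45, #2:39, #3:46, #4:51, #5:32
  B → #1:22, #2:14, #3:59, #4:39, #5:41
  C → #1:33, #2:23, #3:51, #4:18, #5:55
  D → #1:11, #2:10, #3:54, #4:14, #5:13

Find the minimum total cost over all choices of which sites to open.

106

Open {A, D}: assign each demand point to its cheapest open site.
  #1→D 11, #2→D 10, #3→A 46, #4→D 14, #5→D 13
  transport cost 94, fixed 12 → total 106.
Compare {D}: transport cost 102 + fixed 5 = 107.
Compare {C, D}: transport cost 99 + fixed 9 = 108.
Compare {A, B, D}: transport cost 94 + fixed 15 = 109.
All other subsets cost ≥ 107. Minimum total cost: 106.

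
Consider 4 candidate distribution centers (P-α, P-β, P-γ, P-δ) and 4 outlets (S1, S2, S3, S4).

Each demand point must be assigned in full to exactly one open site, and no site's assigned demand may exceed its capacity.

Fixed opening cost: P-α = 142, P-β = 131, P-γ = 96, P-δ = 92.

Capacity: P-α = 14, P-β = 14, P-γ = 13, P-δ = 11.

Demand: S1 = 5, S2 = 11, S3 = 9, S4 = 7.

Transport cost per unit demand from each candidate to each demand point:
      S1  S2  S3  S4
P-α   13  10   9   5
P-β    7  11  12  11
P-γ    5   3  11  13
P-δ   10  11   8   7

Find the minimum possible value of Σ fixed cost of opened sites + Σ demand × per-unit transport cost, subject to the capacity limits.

Open {P-α, P-γ, P-δ}; cheapest assignment that respects the capacities:
  P-α (cap 14, load 12): S1, S4 — cost 5×13 + 7×5 = 100
  P-γ (cap 13, load 11): S2 — cost 11×3 = 33
  P-δ (cap 11, load 9): S3 — cost 9×8 = 72
  Shipping 205, fixed 330 → total 535.
  Any other capacity-feasible assignment to {P-α, P-γ, P-δ} ships for at least 205.
Compare {P-β, P-γ, P-δ}: its best feasible assignment gives total 536.
Compare {P-α, P-β, P-γ}: its best feasible assignment gives total 580.
Every other set of open sites that can feasibly serve all demand totals ≥ 536 even under its best assignment. Minimum: 535.

535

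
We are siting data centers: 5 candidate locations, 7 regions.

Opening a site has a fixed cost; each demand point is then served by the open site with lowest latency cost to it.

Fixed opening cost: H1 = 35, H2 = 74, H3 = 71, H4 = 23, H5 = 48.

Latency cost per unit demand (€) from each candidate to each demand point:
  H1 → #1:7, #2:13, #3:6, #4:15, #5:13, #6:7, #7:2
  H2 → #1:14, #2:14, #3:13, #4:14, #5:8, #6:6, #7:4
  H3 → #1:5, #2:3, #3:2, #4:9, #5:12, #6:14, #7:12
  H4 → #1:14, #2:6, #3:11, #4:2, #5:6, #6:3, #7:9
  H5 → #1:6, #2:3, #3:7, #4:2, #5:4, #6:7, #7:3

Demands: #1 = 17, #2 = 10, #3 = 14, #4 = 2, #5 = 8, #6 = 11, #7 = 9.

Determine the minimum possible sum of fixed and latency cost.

Open {H1, H3, H4}: assign each demand point to its cheapest open site.
  #1→H3 17×5=85, #2→H3 10×3=30, #3→H3 14×2=28, #4→H4 2×2=4, #5→H4 8×6=48, #6→H4 11×3=33, #7→H1 9×2=18
  latency cost 246, fixed 129 → total 375.
Compare {H3, H4, H5}: latency cost 239 + fixed 142 = 381.
Compare {H4, H5}: latency cost 326 + fixed 71 = 397.
Compare {H3, H5}: latency cost 283 + fixed 119 = 402.
All other subsets cost ≥ 381. Minimum total cost: 375.

375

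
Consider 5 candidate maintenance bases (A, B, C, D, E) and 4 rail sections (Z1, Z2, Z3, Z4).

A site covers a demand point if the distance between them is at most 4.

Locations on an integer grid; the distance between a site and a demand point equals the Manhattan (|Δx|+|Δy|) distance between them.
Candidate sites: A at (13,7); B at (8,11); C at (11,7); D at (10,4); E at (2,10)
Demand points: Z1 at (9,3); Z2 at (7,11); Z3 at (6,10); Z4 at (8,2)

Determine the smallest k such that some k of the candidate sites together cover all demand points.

Coverage sets (demand points within 4 of each site):
  A: {}
  B: {Z2, Z3}
  C: {}
  D: {Z1, Z4}
  E: {Z3}
No single site covers all 4 demand points.
But {B, D} covers everything, so the minimum is 2.

2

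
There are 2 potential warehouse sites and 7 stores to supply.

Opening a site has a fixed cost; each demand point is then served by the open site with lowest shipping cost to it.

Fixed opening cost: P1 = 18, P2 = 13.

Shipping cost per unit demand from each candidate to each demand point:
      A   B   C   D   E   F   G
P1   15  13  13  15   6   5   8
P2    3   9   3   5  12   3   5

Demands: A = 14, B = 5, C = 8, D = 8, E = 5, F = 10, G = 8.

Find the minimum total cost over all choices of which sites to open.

Open {P1, P2}: assign each demand point to its cheapest open site.
  A→P2 14×3=42, B→P2 5×9=45, C→P2 8×3=24, D→P2 8×5=40, E→P1 5×6=30, F→P2 10×3=30, G→P2 8×5=40
  shipping cost 251, fixed 31 → total 282.
Compare {P2}: shipping cost 281 + fixed 13 = 294.
Compare {P1}: shipping cost 643 + fixed 18 = 661.

282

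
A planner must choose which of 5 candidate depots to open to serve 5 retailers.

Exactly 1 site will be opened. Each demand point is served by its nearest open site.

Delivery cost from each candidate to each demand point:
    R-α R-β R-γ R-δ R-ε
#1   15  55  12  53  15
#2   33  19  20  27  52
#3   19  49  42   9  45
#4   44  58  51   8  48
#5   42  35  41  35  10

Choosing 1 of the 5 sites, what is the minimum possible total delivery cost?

150

Open {#1}.
  R-α→#1 15, R-β→#1 55, R-γ→#1 12, R-δ→#1 53, R-ε→#1 15  ⇒ total 150.
Compare {#2}: total 151.
Compare {#5}: total 163.
No size-1 selection does better; minimum is 150.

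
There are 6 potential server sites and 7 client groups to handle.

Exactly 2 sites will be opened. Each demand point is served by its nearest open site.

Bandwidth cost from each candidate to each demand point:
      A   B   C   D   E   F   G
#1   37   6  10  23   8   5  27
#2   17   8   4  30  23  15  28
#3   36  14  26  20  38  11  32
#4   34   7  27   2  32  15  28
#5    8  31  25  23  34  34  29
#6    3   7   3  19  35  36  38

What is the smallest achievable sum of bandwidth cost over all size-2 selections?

71

Open {#1, #6}.
  A→#6 3, B→#1 6, C→#6 3, D→#6 19, E→#1 8, F→#1 5, G→#1 27  ⇒ total 71.
Compare {#1, #5}: total 87.
Compare {#1, #2}: total 90.
No size-2 selection does better; minimum is 71.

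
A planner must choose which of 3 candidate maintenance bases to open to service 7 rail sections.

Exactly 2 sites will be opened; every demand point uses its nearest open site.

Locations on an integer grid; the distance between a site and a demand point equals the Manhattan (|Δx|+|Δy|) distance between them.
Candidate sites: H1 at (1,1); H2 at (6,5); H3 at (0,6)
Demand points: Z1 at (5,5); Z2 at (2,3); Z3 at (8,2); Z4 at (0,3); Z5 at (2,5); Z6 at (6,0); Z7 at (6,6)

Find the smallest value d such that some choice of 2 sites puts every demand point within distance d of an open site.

Open {H1, H2}.
  Farthest demand point is Z3 at distance 5 (to H2); all others are ≤ 5.
With {H2, H3} the worst case is 5.
With {H1, H3} the worst case is 8.
No size-2 selection achieves below 5.

5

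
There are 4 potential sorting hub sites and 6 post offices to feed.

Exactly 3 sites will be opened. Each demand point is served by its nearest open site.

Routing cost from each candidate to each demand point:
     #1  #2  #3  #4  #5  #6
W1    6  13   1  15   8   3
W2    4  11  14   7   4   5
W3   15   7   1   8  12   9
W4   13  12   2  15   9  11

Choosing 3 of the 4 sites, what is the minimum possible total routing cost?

26

Open {W1, W2, W3}.
  #1→W2 4, #2→W3 7, #3→W1 1, #4→W2 7, #5→W2 4, #6→W1 3  ⇒ total 26.
Compare {W2, W3, W4}: total 28.
Compare {W1, W2, W4}: total 30.
No size-3 selection does better; minimum is 26.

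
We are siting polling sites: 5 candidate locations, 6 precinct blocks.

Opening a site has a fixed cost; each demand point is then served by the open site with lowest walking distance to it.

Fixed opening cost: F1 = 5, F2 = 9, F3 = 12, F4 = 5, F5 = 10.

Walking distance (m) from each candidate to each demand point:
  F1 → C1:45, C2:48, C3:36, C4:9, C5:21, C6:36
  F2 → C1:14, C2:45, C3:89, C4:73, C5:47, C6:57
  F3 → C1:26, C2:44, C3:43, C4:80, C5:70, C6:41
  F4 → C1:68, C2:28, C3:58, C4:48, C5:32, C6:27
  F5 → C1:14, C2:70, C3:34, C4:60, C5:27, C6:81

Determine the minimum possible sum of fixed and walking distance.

153

Open {F1, F4, F5}: assign each demand point to its cheapest open site.
  C1→F5 14, C2→F4 28, C3→F5 34, C4→F1 9, C5→F1 21, C6→F4 27
  walking distance 133, fixed 20 → total 153.
Compare {F1, F2, F4}: walking distance 135 + fixed 19 = 154.
Compare {F1, F2, F4, F5}: walking distance 133 + fixed 29 = 162.
Compare {F1, F3, F4, F5}: walking distance 133 + fixed 32 = 165.
All other subsets cost ≥ 154. Minimum total cost: 153.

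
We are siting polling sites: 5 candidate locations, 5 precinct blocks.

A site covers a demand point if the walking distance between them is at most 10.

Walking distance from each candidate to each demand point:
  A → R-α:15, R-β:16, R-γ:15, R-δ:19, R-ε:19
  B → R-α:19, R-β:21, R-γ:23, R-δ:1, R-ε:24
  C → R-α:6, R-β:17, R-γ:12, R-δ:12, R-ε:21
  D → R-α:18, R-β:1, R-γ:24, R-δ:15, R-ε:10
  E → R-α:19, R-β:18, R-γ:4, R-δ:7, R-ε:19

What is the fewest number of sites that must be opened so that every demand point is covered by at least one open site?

Coverage sets (demand points within 10 of each site):
  A: {}
  B: {R-δ}
  C: {R-α}
  D: {R-β, R-ε}
  E: {R-γ, R-δ}
No 2 sites suffice: every size-2 union leaves at least one demand point uncovered.
But {C, D, E} covers everything, so the minimum is 3.

3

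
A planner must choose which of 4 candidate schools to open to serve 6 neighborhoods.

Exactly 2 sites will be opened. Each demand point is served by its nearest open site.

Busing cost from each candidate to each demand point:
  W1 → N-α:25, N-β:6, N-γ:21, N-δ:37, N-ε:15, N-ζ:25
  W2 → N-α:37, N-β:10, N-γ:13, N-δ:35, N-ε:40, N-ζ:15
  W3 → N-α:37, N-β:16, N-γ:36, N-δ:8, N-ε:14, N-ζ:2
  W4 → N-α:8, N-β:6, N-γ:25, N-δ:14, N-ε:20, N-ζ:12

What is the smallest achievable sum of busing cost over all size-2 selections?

63

Open {W3, W4}.
  N-α→W4 8, N-β→W4 6, N-γ→W4 25, N-δ→W3 8, N-ε→W3 14, N-ζ→W3 2  ⇒ total 63.
Compare {W2, W4}: total 73.
Compare {W1, W3}: total 76.
No size-2 selection does better; minimum is 63.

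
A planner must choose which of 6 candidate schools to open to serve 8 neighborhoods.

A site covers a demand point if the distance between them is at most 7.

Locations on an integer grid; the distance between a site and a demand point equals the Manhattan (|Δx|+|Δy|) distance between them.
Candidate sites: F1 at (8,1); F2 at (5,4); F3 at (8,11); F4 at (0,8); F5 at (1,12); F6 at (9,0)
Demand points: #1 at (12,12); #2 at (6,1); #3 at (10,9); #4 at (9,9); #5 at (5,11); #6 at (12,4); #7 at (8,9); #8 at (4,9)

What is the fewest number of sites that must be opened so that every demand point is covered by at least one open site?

Coverage sets (demand points within 7 of each site):
  F1: {#2, #6}
  F2: {#2, #5, #6, #8}
  F3: {#1, #3, #4, #5, #7, #8}
  F4: {#8}
  F5: {#5, #8}
  F6: {#2, #6}
No single site covers all 8 demand points.
But {F1, F3} covers everything, so the minimum is 2.

2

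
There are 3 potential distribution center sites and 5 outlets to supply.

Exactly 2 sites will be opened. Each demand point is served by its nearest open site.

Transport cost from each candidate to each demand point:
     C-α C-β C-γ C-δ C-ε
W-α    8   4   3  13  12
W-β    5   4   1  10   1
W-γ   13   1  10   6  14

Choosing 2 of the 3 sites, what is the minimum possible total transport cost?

14

Open {W-β, W-γ}.
  C-α→W-β 5, C-β→W-γ 1, C-γ→W-β 1, C-δ→W-γ 6, C-ε→W-β 1  ⇒ total 14.
Compare {W-α, W-β}: total 21.
Compare {W-α, W-γ}: total 30.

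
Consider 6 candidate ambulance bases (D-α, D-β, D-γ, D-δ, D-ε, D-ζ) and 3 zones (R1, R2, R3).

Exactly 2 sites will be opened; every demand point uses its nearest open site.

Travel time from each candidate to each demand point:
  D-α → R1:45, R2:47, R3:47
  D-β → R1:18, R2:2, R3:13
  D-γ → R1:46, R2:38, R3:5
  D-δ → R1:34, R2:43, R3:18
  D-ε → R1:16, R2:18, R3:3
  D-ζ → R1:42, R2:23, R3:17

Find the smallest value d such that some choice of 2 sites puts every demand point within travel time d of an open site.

Open {D-β, D-ε}.
  Farthest demand point is R1 at travel time 16 (to D-ε); all others are ≤ 16.
With {D-α, D-β} the worst case is 18.
With {D-α, D-ε} the worst case is 18.
No size-2 selection achieves below 16.

16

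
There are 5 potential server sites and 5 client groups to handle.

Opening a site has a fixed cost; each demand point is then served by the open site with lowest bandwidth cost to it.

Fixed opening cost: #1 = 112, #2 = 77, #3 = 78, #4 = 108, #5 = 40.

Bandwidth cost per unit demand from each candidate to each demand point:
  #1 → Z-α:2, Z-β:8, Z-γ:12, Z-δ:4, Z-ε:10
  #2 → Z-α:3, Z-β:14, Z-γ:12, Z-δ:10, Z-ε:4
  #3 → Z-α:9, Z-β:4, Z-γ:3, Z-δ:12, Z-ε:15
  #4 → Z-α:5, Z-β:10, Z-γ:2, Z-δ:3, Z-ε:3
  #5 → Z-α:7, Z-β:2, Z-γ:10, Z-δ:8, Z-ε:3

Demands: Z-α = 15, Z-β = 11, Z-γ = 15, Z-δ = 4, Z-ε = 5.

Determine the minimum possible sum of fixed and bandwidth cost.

302

Open {#4, #5}: assign each demand point to its cheapest open site.
  Z-α→#4 15×5=75, Z-β→#5 11×2=22, Z-γ→#4 15×2=30, Z-δ→#4 4×3=12, Z-ε→#4 5×3=15
  bandwidth cost 154, fixed 148 → total 302.
Compare {#3, #5}: bandwidth cost 219 + fixed 118 = 337.
Compare {#2, #3}: bandwidth cost 194 + fixed 155 = 349.
Compare {#2, #4, #5}: bandwidth cost 124 + fixed 225 = 349.
All other subsets cost ≥ 337. Minimum total cost: 302.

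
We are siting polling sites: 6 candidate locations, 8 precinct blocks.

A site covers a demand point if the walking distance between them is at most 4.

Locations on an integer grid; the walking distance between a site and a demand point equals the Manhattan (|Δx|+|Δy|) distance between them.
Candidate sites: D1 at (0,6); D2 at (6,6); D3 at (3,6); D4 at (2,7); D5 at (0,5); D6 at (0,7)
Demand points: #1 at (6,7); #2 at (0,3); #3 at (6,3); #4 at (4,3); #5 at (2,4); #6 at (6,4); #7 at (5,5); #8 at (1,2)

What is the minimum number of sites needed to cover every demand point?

Coverage sets (demand points within 4 of each site):
  D1: {#2, #5}
  D2: {#1, #3, #6, #7}
  D3: {#1, #4, #5, #7}
  D4: {#1, #5}
  D5: {#2, #5, #8}
  D6: {#2}
No 2 sites suffice: every size-2 union leaves at least one demand point uncovered.
But {D2, D3, D5} covers everything, so the minimum is 3.

3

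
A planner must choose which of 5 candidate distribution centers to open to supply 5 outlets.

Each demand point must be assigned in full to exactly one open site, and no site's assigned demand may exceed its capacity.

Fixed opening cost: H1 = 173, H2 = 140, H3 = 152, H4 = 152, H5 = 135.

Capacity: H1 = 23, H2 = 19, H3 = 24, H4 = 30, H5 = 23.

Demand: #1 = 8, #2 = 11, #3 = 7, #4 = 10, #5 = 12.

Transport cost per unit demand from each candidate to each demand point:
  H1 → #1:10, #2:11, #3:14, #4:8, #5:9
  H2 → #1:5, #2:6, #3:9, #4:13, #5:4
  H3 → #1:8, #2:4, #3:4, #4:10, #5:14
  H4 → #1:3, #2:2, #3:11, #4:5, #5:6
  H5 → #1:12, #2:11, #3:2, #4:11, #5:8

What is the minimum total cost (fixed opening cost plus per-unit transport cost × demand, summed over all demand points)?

Open {H4, H5}; cheapest assignment that respects the capacities:
  H4 (cap 30, load 29): #1, #2, #4 — cost 8×3 + 11×2 + 10×5 = 96
  H5 (cap 23, load 19): #3, #5 — cost 7×2 + 12×8 = 110
  Shipping 206, fixed 287 → total 493.
  Any other capacity-feasible assignment to {H4, H5} ships for at least 206.
Compare {H2, H4}: its best feasible assignment gives total 499.
Compare {H3, H4}: its best feasible assignment gives total 522.
Every other set of open sites that can feasibly serve all demand totals ≥ 499 even under its best assignment. Minimum: 493.

493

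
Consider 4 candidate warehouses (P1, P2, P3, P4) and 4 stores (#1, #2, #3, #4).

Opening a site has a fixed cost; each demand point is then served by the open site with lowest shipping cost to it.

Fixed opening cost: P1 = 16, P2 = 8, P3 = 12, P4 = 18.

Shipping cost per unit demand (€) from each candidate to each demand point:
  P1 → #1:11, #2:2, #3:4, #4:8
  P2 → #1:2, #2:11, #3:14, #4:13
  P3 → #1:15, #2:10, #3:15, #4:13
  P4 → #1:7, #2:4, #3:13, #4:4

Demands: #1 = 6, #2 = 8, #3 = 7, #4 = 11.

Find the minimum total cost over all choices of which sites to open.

Open {P1, P2, P4}: assign each demand point to its cheapest open site.
  #1→P2 6×2=12, #2→P1 8×2=16, #3→P1 7×4=28, #4→P4 11×4=44
  shipping cost 100, fixed 42 → total 142.
Compare {P1, P2, P3, P4}: shipping cost 100 + fixed 54 = 154.
Compare {P1, P4}: shipping cost 130 + fixed 34 = 164.
Compare {P1, P2}: shipping cost 144 + fixed 24 = 168.
All other subsets cost ≥ 154. Minimum total cost: 142.

142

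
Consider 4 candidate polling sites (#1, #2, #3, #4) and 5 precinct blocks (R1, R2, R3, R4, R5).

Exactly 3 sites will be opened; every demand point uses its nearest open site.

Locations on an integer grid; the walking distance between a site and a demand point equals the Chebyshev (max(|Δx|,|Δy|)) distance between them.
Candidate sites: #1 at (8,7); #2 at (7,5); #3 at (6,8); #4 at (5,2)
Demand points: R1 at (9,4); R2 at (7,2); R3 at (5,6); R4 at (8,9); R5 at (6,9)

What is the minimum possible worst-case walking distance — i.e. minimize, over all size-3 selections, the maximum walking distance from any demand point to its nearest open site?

Open {#1, #2, #4}.
  Farthest demand point is R1 at walking distance 2 (to #2); all others are ≤ 2.
With {#2, #3, #4} the worst case is 2.
With {#1, #2, #3} the worst case is 3.
No size-3 selection achieves below 2.

2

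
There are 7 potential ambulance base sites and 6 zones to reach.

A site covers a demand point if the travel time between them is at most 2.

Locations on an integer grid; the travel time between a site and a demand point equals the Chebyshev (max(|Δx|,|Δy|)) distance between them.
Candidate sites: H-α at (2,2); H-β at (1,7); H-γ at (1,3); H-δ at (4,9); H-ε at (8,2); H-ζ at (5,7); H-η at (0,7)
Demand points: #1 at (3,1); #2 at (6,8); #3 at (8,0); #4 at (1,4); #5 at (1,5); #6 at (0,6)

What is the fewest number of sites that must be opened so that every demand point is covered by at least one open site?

Coverage sets (demand points within 2 of each site):
  H-α: {#1, #4}
  H-β: {#5, #6}
  H-γ: {#1, #4, #5}
  H-δ: {#2}
  H-ε: {#3}
  H-ζ: {#2}
  H-η: {#5, #6}
No 3 sites suffice: every size-3 union leaves at least one demand point uncovered.
But {H-α, H-β, H-δ, H-ε} covers everything, so the minimum is 4.

4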